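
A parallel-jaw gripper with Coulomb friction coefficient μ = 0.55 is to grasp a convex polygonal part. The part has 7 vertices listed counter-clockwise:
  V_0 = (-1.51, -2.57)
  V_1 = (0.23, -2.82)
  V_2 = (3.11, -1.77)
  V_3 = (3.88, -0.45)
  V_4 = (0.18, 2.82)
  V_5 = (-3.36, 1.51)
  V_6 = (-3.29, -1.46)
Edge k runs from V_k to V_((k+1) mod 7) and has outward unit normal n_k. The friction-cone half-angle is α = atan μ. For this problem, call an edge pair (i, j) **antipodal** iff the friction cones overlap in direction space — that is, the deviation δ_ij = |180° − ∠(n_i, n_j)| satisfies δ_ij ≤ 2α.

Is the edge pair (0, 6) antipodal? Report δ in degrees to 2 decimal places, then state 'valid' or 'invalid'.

δ = 156.23°, invalid

α = atan 0.55 = 28.81°;  2α = 57.62°
edge 0: e_0 = (+1.74, -0.25);  n_0 = (-0.1422, -0.9898)
edge 6: e_6 = (+1.78, -1.11);  n_6 = (-0.5291, -0.8485)
∠(n_0, n_6) = 23.77°
δ = |180° − 23.77°| = 156.23°
156.23° > 2α = 57.62°  →  invalid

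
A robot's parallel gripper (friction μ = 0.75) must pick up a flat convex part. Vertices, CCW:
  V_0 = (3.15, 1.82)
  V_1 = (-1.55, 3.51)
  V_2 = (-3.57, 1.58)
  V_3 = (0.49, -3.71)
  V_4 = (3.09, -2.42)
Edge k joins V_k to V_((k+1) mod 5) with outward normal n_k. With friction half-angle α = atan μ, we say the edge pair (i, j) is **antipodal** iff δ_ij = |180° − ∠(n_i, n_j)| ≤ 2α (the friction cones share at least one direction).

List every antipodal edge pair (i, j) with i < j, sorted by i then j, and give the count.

count = 5; pairs: (0,2), (0,3), (1,3), (1,4), (2,4)

α = atan 0.75 = 36.87°;  2α = 73.74°
n_0 = (+0.3384, +0.9410)
n_1 = (-0.6908, +0.7230)
n_2 = (-0.7933, -0.6088)
n_3 = (+0.4445, -0.8958)
n_4 = (+0.9999, -0.0141)
  (0,1): δ = 116.53°  ·
  (0,2): δ = 32.72°  ✓
  (0,3): δ = 46.17°  ✓
  (0,4): δ = 108.97°  ·
  (1,2): δ = 96.19°  ·
  (1,3): δ = 17.31°  ✓
  (1,4): δ = 45.49°  ✓
  (2,3): δ = 101.12°  ·
  (2,4): δ = 38.32°  ✓
  (3,4): δ = 117.20°  ·
antipodal pairs: 5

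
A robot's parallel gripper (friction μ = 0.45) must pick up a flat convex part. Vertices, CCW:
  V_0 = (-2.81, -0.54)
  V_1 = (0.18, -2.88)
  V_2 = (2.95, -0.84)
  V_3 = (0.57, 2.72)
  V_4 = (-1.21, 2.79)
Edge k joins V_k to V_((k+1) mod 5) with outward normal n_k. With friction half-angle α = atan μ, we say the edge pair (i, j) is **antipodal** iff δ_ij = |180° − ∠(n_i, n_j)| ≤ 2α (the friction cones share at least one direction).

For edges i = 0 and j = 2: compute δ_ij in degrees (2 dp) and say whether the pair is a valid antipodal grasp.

α = atan 0.45 = 24.23°;  2α = 48.46°
edge 0: e_0 = (+2.99, -2.34);  n_0 = (-0.6163, -0.7875)
edge 2: e_2 = (-2.38, +3.56);  n_2 = (+0.8313, +0.5558)
∠(n_0, n_2) = 161.81°
δ = |180° − 161.81°| = 18.19°
18.19° ≤ 2α = 48.46°  →  valid

δ = 18.19°, valid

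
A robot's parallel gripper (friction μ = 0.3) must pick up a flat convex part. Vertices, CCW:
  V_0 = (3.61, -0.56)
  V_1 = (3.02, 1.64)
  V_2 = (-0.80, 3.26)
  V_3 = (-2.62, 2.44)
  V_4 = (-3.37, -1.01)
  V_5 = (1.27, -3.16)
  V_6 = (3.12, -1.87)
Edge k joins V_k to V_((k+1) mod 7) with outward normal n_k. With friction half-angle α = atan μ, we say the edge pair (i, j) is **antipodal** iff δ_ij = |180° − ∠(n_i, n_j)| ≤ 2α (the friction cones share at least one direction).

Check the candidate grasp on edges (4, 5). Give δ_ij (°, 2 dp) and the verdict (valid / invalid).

α = atan 0.3 = 16.70°;  2α = 33.40°
edge 4: e_4 = (+4.64, -2.15);  n_4 = (-0.4204, -0.9073)
edge 5: e_5 = (+1.85, +1.29);  n_5 = (+0.5720, -0.8203)
∠(n_4, n_5) = 59.75°
δ = |180° − 59.75°| = 120.25°
120.25° > 2α = 33.40°  →  invalid

δ = 120.25°, invalid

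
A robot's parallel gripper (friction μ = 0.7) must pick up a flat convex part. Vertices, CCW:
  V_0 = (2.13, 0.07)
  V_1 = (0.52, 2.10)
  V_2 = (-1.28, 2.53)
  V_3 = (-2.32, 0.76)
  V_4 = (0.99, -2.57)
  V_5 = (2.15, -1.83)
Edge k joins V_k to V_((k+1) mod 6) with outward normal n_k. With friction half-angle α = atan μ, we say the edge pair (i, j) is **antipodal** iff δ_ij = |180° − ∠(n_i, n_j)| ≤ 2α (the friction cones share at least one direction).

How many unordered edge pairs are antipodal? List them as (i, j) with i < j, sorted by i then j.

α = atan 0.7 = 34.99°;  2α = 69.98°
n_0 = (+0.7835, +0.6214)
n_1 = (+0.2324, +0.9726)
n_2 = (-0.8622, +0.5066)
n_3 = (-0.7092, -0.7050)
n_4 = (+0.5378, -0.8431)
n_5 = (+0.9999, +0.0105)
  (0,1): δ = 141.85°  ·
  (0,2): δ = 68.86°  ✓
  (0,3): δ = 6.41°  ✓
  (0,4): δ = 84.12°  ·
  (0,5): δ = 142.19°  ·
  (1,2): δ = 107.00°  ·
  (1,3): δ = 31.74°  ✓
  (1,4): δ = 45.97°  ✓
  (1,5): δ = 104.04°  ·
  (2,3): δ = 104.74°  ·
  (2,4): δ = 27.03°  ✓
  (2,5): δ = 31.04°  ✓
  (3,4): δ = 102.29°  ·
  (3,5): δ = 44.22°  ✓
  (4,5): δ = 121.93°  ·
antipodal pairs: 7

count = 7; pairs: (0,2), (0,3), (1,3), (1,4), (2,4), (2,5), (3,5)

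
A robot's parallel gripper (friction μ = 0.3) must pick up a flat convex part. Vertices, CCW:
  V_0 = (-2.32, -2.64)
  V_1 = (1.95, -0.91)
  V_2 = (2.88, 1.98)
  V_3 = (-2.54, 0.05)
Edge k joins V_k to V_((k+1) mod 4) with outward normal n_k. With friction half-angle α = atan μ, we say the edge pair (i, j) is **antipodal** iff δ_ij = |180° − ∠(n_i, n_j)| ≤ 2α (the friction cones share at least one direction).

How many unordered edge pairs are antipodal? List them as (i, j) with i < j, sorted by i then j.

α = atan 0.3 = 16.70°;  2α = 33.40°
n_0 = (+0.3755, -0.9268)
n_1 = (+0.9519, -0.3063)
n_2 = (-0.3355, +0.9421)
n_3 = (-0.9967, -0.0815)
  (0,1): δ = 129.89°  ·
  (0,2): δ = 2.46°  ✓
  (0,3): δ = 72.62°  ·
  (1,2): δ = 52.56°  ·
  (1,3): δ = 22.51°  ✓
  (2,3): δ = 104.92°  ·
antipodal pairs: 2

count = 2; pairs: (0,2), (1,3)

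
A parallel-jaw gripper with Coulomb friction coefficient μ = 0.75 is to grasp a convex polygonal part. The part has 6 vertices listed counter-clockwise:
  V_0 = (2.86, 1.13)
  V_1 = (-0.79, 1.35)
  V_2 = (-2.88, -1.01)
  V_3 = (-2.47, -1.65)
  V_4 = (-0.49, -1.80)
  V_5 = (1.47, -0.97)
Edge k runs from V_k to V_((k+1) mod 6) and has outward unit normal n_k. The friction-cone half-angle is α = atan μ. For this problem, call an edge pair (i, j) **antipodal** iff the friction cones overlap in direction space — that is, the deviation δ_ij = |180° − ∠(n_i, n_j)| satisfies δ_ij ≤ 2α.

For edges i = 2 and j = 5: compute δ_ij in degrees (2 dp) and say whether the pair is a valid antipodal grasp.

δ = 66.15°, valid

α = atan 0.75 = 36.87°;  2α = 73.74°
edge 2: e_2 = (+0.41, -0.64);  n_2 = (-0.8420, -0.5394)
edge 5: e_5 = (+1.39, +2.10);  n_5 = (+0.8339, -0.5519)
∠(n_2, n_5) = 113.85°
δ = |180° − 113.85°| = 66.15°
66.15° ≤ 2α = 73.74°  →  valid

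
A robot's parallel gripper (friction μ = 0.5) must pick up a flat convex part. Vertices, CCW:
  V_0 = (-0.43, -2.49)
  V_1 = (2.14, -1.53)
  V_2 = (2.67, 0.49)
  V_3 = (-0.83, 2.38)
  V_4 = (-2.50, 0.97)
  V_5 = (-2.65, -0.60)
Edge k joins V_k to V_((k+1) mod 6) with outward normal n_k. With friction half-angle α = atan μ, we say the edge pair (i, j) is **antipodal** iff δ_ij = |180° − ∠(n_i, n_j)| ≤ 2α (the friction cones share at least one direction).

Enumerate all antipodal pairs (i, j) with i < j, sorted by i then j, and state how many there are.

α = atan 0.5 = 26.57°;  2α = 53.13°
n_0 = (+0.3499, -0.9368)
n_1 = (+0.9673, -0.2538)
n_2 = (+0.4751, +0.8799)
n_3 = (-0.6451, +0.7641)
n_4 = (-0.9955, +0.0951)
n_5 = (-0.6482, -0.7614)
  (0,1): δ = 125.18°  ·
  (0,2): δ = 48.85°  ✓
  (0,3): δ = 19.69°  ✓
  (0,4): δ = 64.06°  ·
  (0,5): δ = 119.11°  ·
  (1,2): δ = 103.67°  ·
  (1,3): δ = 35.12°  ✓
  (1,4): δ = 9.24°  ✓
  (1,5): δ = 64.29°  ·
  (2,3): δ = 111.46°  ·
  (2,4): δ = 67.09°  ·
  (2,5): δ = 12.04°  ✓
  (3,4): δ = 135.63°  ·
  (3,5): δ = 80.58°  ·
  (4,5): δ = 124.95°  ·
antipodal pairs: 5

count = 5; pairs: (0,2), (0,3), (1,3), (1,4), (2,5)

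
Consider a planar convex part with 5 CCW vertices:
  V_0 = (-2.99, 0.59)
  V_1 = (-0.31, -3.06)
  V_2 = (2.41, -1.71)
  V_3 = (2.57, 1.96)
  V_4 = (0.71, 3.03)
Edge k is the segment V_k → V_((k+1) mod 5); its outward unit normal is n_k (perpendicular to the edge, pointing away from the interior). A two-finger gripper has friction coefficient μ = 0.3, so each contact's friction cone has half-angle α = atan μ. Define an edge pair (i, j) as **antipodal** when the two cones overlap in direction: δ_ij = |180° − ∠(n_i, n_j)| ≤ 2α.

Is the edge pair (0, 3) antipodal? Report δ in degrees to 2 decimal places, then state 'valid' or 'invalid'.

δ = 23.80°, valid

α = atan 0.3 = 16.70°;  2α = 33.40°
edge 0: e_0 = (+2.68, -3.65);  n_0 = (-0.8061, -0.5918)
edge 3: e_3 = (-1.86, +1.07);  n_3 = (+0.4986, +0.8668)
∠(n_0, n_3) = 156.20°
δ = |180° − 156.20°| = 23.80°
23.80° ≤ 2α = 33.40°  →  valid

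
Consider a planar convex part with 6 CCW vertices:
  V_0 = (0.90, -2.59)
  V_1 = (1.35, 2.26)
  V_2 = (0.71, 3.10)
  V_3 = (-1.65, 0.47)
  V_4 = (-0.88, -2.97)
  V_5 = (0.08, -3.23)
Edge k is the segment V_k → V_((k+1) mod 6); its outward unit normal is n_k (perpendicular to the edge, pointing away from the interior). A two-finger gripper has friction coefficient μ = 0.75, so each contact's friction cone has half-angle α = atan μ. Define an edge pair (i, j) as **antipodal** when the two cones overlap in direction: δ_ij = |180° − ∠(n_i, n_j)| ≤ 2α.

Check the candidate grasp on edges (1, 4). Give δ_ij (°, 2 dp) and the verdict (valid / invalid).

α = atan 0.75 = 36.87°;  2α = 73.74°
edge 1: e_1 = (-0.64, +0.84);  n_1 = (+0.7954, +0.6060)
edge 4: e_4 = (+0.96, -0.26);  n_4 = (-0.2614, -0.9652)
∠(n_1, n_4) = 142.46°
δ = |180° − 142.46°| = 37.54°
37.54° ≤ 2α = 73.74°  →  valid

δ = 37.54°, valid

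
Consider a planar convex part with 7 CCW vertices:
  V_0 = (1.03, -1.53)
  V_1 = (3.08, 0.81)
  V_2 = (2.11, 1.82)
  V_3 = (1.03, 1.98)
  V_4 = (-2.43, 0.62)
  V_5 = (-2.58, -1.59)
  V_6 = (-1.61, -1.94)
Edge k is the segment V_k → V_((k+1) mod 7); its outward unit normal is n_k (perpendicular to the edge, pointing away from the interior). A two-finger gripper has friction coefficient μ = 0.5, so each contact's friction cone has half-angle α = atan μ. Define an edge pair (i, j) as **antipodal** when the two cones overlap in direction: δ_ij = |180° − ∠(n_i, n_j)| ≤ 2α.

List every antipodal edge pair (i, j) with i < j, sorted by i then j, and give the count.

count = 8; pairs: (0,3), (0,4), (1,4), (1,5), (2,5), (2,6), (3,5), (3,6)

α = atan 0.5 = 26.57°;  2α = 53.13°
n_0 = (+0.7522, -0.6590)
n_1 = (+0.7212, +0.6927)
n_2 = (+0.1465, +0.9892)
n_3 = (-0.3658, +0.9307)
n_4 = (-0.9977, +0.0677)
n_5 = (-0.3394, -0.9406)
n_6 = (+0.1535, -0.9882)
  (0,1): δ = 94.94°  ·
  (0,2): δ = 57.21°  ·
  (0,3): δ = 27.32°  ✓
  (0,4): δ = 37.34°  ✓
  (0,5): δ = 111.38°  ·
  (0,6): δ = 140.05°  ·
  (1,2): δ = 142.27°  ·
  (1,3): δ = 112.38°  ·
  (1,4): δ = 47.73°  ✓
  (1,5): δ = 26.32°  ✓
  (1,6): δ = 54.99°  ·
  (2,3): δ = 150.12°  ·
  (2,4): δ = 85.46°  ·
  (2,5): δ = 11.41°  ✓
  (2,6): δ = 17.25°  ✓
  (3,4): δ = 115.34°  ·
  (3,5): δ = 41.30°  ✓
  (3,6): δ = 12.63°  ✓
  (4,5): δ = 105.96°  ·
  (4,6): δ = 77.29°  ·
  (5,6): δ = 151.33°  ·
antipodal pairs: 8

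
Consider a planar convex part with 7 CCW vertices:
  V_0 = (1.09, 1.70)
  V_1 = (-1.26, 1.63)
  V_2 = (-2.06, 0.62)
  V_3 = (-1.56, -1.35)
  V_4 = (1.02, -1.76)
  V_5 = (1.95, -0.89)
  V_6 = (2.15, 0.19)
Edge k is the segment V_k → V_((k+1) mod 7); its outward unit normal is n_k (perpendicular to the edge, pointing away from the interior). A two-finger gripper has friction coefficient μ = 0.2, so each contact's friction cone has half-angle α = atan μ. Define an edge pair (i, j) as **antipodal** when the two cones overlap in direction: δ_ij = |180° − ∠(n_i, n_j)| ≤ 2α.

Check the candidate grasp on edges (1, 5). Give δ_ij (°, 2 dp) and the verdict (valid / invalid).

δ = 27.89°, invalid

α = atan 0.2 = 11.31°;  2α = 22.62°
edge 1: e_1 = (-0.80, -1.01);  n_1 = (-0.7839, +0.6209)
edge 5: e_5 = (+0.20, +1.08);  n_5 = (+0.9833, -0.1821)
∠(n_1, n_5) = 152.11°
δ = |180° − 152.11°| = 27.89°
27.89° > 2α = 22.62°  →  invalid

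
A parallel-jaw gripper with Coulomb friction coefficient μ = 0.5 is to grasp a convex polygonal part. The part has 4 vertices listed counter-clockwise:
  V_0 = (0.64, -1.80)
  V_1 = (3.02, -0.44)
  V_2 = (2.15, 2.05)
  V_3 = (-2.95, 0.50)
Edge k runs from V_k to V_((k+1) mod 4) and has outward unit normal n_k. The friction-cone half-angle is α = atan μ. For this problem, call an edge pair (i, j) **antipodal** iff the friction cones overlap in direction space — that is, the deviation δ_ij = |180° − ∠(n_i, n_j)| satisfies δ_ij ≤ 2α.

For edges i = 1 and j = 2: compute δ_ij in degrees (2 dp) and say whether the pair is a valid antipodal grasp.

δ = 92.35°, invalid

α = atan 0.5 = 26.57°;  2α = 53.13°
edge 1: e_1 = (-0.87, +2.49);  n_1 = (+0.9440, +0.3298)
edge 2: e_2 = (-5.10, -1.55);  n_2 = (-0.2908, +0.9568)
∠(n_1, n_2) = 87.65°
δ = |180° − 87.65°| = 92.35°
92.35° > 2α = 53.13°  →  invalid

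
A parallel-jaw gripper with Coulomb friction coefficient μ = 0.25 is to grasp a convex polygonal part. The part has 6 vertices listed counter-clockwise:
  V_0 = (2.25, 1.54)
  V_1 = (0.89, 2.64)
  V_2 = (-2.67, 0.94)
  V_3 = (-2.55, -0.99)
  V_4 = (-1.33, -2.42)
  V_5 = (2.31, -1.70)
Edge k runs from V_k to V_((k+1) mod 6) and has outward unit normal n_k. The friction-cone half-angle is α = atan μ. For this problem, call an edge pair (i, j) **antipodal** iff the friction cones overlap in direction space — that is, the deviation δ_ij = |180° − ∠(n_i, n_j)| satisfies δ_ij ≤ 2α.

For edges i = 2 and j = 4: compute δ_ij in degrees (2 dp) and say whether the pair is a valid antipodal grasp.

α = atan 0.25 = 14.04°;  2α = 28.07°
edge 2: e_2 = (+0.12, -1.93);  n_2 = (-0.9981, -0.0621)
edge 4: e_4 = (+3.64, +0.72);  n_4 = (+0.1940, -0.9810)
∠(n_2, n_4) = 97.63°
δ = |180° − 97.63°| = 82.37°
82.37° > 2α = 28.07°  →  invalid

δ = 82.37°, invalid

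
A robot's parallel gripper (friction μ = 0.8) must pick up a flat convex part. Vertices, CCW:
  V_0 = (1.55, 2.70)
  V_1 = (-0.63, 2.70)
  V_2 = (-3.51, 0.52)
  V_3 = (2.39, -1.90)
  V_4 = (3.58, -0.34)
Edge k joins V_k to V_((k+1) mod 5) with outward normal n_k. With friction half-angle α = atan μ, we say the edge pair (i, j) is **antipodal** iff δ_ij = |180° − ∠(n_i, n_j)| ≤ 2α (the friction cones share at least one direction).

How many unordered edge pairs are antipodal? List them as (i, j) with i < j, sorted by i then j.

α = atan 0.8 = 38.66°;  2α = 77.32°
n_0 = (+0.0000, +1.0000)
n_1 = (-0.6035, +0.7973)
n_2 = (-0.3795, -0.9252)
n_3 = (+0.7951, -0.6065)
n_4 = (+0.8316, +0.5553)
  (0,1): δ = 142.88°  ·
  (0,2): δ = 22.30°  ✓
  (0,3): δ = 52.66°  ✓
  (0,4): δ = 123.73°  ·
  (1,2): δ = 59.43°  ✓
  (1,3): δ = 15.54°  ✓
  (1,4): δ = 86.61°  ·
  (2,3): δ = 105.04°  ·
  (2,4): δ = 33.96°  ✓
  (3,4): δ = 108.93°  ·
antipodal pairs: 5

count = 5; pairs: (0,2), (0,3), (1,2), (1,3), (2,4)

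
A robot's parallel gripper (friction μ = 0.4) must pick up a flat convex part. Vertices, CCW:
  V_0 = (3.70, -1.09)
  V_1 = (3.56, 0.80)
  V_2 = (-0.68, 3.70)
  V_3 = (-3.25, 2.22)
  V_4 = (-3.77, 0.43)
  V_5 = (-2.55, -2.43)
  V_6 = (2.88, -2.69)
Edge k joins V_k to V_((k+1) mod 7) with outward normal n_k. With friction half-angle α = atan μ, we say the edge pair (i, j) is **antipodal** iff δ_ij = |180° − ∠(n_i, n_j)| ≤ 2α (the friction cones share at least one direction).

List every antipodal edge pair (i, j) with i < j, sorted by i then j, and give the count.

α = atan 0.4 = 21.80°;  2α = 43.60°
n_0 = (+0.9973, +0.0739)
n_1 = (+0.5645, +0.8254)
n_2 = (-0.4990, +0.8666)
n_3 = (-0.9603, +0.2790)
n_4 = (-0.9198, -0.3924)
n_5 = (-0.0478, -0.9989)
n_6 = (+0.8899, -0.4561)
  (0,1): δ = 128.61°  ·
  (0,2): δ = 64.30°  ·
  (0,3): δ = 20.44°  ✓
  (0,4): δ = 18.87°  ✓
  (0,5): δ = 83.02°  ·
  (0,6): δ = 148.63°  ·
  (1,2): δ = 115.69°  ·
  (1,3): δ = 71.83°  ·
  (1,4): δ = 32.53°  ✓
  (1,5): δ = 31.63°  ✓
  (1,6): δ = 97.24°  ·
  (2,3): δ = 136.14°  ·
  (2,4): δ = 96.83°  ·
  (2,5): δ = 32.68°  ✓
  (2,6): δ = 32.93°  ✓
  (3,4): δ = 140.70°  ·
  (3,5): δ = 76.54°  ·
  (3,6): δ = 10.94°  ✓
  (4,5): δ = 115.84°  ·
  (4,6): δ = 50.24°  ·
  (5,6): δ = 114.39°  ·
antipodal pairs: 7

count = 7; pairs: (0,3), (0,4), (1,4), (1,5), (2,5), (2,6), (3,6)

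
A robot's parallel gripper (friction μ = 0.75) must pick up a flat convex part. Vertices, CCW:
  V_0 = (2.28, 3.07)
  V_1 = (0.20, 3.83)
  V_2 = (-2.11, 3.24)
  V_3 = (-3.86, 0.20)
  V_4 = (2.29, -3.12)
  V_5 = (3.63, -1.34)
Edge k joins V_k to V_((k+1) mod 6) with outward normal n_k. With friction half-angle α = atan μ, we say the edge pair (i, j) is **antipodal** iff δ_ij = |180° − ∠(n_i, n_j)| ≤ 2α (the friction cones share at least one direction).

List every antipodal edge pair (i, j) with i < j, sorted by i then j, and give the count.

count = 7; pairs: (0,3), (0,4), (1,3), (1,4), (2,4), (2,5), (3,5)

α = atan 0.75 = 36.87°;  2α = 73.74°
n_0 = (+0.3432, +0.9393)
n_1 = (-0.2475, +0.9689)
n_2 = (-0.8667, +0.4989)
n_3 = (-0.4750, -0.8800)
n_4 = (+0.7989, -0.6014)
n_5 = (+0.9562, +0.2927)
  (0,1): δ = 145.60°  ·
  (0,2): δ = 99.86°  ·
  (0,3): δ = 8.29°  ✓
  (0,4): δ = 73.10°  ✓
  (0,5): δ = 127.09°  ·
  (1,2): δ = 134.25°  ·
  (1,3): δ = 42.69°  ✓
  (1,4): δ = 38.70°  ✓
  (1,5): δ = 92.69°  ·
  (2,3): δ = 88.43°  ·
  (2,4): δ = 7.05°  ✓
  (2,5): δ = 46.95°  ✓
  (3,4): δ = 98.61°  ·
  (3,5): δ = 44.62°  ✓
  (4,5): δ = 126.01°  ·
antipodal pairs: 7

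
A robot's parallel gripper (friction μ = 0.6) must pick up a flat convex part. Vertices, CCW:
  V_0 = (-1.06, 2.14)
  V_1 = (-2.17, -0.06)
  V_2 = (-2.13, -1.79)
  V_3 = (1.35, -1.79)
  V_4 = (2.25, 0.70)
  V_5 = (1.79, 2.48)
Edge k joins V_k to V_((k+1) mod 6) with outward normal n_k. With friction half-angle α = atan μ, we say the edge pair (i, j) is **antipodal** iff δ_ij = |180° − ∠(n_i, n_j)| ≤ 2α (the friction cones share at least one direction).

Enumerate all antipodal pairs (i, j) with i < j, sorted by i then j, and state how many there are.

count = 5; pairs: (0,3), (0,4), (1,3), (1,4), (2,5)

α = atan 0.6 = 30.96°;  2α = 61.93°
n_0 = (-0.8928, +0.4505)
n_1 = (-0.9997, -0.0231)
n_2 = (+0.0000, -1.0000)
n_3 = (+0.9405, -0.3399)
n_4 = (+0.9682, +0.2502)
n_5 = (-0.1185, +0.9930)
  (0,1): δ = 151.90°  ·
  (0,2): δ = 63.23°  ·
  (0,3): δ = 6.90°  ✓
  (0,4): δ = 41.26°  ✓
  (0,5): δ = 123.58°  ·
  (1,2): δ = 91.32°  ·
  (1,3): δ = 21.20°  ✓
  (1,4): δ = 13.17°  ✓
  (1,5): δ = 95.48°  ·
  (2,3): δ = 109.87°  ·
  (2,4): δ = 75.51°  ·
  (2,5): δ = 6.80°  ✓
  (3,4): δ = 145.64°  ·
  (3,5): δ = 63.32°  ·
  (4,5): δ = 97.69°  ·
antipodal pairs: 5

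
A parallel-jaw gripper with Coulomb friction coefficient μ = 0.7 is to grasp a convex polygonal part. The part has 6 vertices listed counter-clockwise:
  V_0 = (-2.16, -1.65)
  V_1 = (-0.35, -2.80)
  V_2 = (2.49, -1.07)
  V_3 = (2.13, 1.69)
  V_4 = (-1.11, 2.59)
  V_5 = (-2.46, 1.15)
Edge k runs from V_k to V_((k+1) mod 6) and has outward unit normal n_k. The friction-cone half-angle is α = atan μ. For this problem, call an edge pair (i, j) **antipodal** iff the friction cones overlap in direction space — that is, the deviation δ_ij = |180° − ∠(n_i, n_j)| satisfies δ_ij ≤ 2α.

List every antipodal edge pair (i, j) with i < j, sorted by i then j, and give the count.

count = 8; pairs: (0,2), (0,3), (1,3), (1,4), (1,5), (2,4), (2,5), (3,5)

α = atan 0.7 = 34.99°;  2α = 69.98°
n_0 = (-0.5363, -0.8440)
n_1 = (+0.5202, -0.8540)
n_2 = (+0.9916, +0.1293)
n_3 = (+0.2676, +0.9635)
n_4 = (-0.7295, +0.6839)
n_5 = (-0.9943, -0.1065)
  (0,1): δ = 116.22°  ·
  (0,2): δ = 50.14°  ✓
  (0,3): δ = 16.91°  ✓
  (0,4): δ = 79.28°  ·
  (0,5): δ = 128.55°  ·
  (1,2): δ = 113.92°  ·
  (1,3): δ = 46.87°  ✓
  (1,4): δ = 15.50°  ✓
  (1,5): δ = 64.77°  ✓
  (2,3): δ = 112.96°  ·
  (2,4): δ = 50.58°  ✓
  (2,5): δ = 1.32°  ✓
  (3,4): δ = 117.63°  ·
  (3,5): δ = 68.36°  ✓
  (4,5): δ = 130.73°  ·
antipodal pairs: 8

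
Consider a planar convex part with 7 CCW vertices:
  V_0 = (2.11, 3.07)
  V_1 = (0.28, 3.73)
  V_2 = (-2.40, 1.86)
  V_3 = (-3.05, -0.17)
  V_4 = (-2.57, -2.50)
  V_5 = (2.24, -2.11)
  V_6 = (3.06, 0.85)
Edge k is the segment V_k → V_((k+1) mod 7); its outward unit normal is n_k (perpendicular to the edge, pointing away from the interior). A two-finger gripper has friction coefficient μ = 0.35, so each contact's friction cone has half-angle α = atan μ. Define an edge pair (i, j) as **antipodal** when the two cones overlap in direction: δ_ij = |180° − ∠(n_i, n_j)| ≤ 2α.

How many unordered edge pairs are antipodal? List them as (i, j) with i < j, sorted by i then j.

count = 5; pairs: (0,4), (1,4), (2,5), (3,5), (3,6)

α = atan 0.35 = 19.29°;  2α = 38.58°
n_0 = (+0.3393, +0.9407)
n_1 = (-0.5722, +0.8201)
n_2 = (-0.9524, +0.3049)
n_3 = (-0.9794, -0.2018)
n_4 = (+0.0808, -0.9967)
n_5 = (+0.9637, -0.2670)
n_6 = (+0.9194, +0.3934)
  (0,1): δ = 125.26°  ·
  (0,2): δ = 87.92°  ·
  (0,3): δ = 58.53°  ·
  (0,4): δ = 24.47°  ✓
  (0,5): δ = 94.35°  ·
  (0,6): δ = 133.00°  ·
  (1,2): δ = 142.66°  ·
  (1,3): δ = 113.27°  ·
  (1,4): δ = 30.27°  ✓
  (1,5): δ = 39.61°  ·
  (1,6): δ = 78.26°  ·
  (2,3): δ = 150.60°  ·
  (2,4): δ = 67.61°  ·
  (2,5): δ = 2.27°  ✓
  (2,6): δ = 40.92°  ·
  (3,4): δ = 97.01°  ·
  (3,5): δ = 27.12°  ✓
  (3,6): δ = 11.53°  ✓
  (4,5): δ = 110.12°  ·
  (4,6): δ = 71.47°  ·
  (5,6): δ = 141.35°  ·
antipodal pairs: 5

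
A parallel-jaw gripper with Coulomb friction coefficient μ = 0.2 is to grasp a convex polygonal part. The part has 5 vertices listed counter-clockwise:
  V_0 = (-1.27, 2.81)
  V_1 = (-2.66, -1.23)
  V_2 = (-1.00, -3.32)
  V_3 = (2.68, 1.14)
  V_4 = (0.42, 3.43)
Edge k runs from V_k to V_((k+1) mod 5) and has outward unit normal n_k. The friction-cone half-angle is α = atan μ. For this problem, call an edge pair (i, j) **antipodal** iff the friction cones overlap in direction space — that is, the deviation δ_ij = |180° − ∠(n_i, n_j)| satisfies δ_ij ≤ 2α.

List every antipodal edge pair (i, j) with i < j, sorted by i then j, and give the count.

α = atan 0.2 = 11.31°;  2α = 22.62°
n_0 = (-0.9456, +0.3253)
n_1 = (-0.7831, -0.6219)
n_2 = (+0.7713, -0.6364)
n_3 = (+0.7118, +0.7024)
n_4 = (-0.3444, +0.9388)
  (0,1): δ = 122.56°  ·
  (0,2): δ = 20.54°  ✓
  (0,3): δ = 63.61°  ·
  (0,4): δ = 129.13°  ·
  (1,2): δ = 77.99°  ·
  (1,3): δ = 6.16°  ✓
  (1,4): δ = 71.69°  ·
  (2,3): δ = 95.85°  ·
  (2,4): δ = 30.33°  ·
  (3,4): δ = 114.48°  ·
antipodal pairs: 2

count = 2; pairs: (0,2), (1,3)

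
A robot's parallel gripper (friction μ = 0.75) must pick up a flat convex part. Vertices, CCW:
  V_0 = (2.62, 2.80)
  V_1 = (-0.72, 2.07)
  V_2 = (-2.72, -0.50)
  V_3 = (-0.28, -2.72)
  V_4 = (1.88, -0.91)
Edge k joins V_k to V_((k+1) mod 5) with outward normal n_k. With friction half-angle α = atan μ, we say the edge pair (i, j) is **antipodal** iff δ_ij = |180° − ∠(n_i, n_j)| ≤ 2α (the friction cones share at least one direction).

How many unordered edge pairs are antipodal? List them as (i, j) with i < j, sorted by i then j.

α = atan 0.75 = 36.87°;  2α = 73.74°
n_0 = (-0.2135, +0.9769)
n_1 = (-0.7892, +0.6142)
n_2 = (-0.6730, -0.7397)
n_3 = (+0.6423, -0.7665)
n_4 = (+0.9807, -0.1956)
  (0,1): δ = 140.22°  ·
  (0,2): δ = 54.63°  ✓
  (0,3): δ = 27.63°  ✓
  (0,4): δ = 66.39°  ✓
  (1,2): δ = 94.41°  ·
  (1,3): δ = 12.15°  ✓
  (1,4): δ = 26.61°  ✓
  (2,3): δ = 97.74°  ·
  (2,4): δ = 58.98°  ✓
  (3,4): δ = 141.24°  ·
antipodal pairs: 6

count = 6; pairs: (0,2), (0,3), (0,4), (1,3), (1,4), (2,4)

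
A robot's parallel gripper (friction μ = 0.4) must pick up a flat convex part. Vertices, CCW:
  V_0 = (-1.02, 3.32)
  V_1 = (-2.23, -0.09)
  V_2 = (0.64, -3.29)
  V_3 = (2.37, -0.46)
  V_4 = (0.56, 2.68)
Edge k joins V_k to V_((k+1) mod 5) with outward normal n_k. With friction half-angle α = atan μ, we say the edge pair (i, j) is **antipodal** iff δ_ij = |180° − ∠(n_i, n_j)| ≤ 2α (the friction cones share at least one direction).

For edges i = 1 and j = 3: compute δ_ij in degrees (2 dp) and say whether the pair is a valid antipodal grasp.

α = atan 0.4 = 21.80°;  2α = 43.60°
edge 1: e_1 = (+2.87, -3.20);  n_1 = (-0.7444, -0.6677)
edge 3: e_3 = (-1.81, +3.14);  n_3 = (+0.8664, +0.4994)
∠(n_1, n_3) = 168.07°
δ = |180° − 168.07°| = 11.93°
11.93° ≤ 2α = 43.60°  →  valid

δ = 11.93°, valid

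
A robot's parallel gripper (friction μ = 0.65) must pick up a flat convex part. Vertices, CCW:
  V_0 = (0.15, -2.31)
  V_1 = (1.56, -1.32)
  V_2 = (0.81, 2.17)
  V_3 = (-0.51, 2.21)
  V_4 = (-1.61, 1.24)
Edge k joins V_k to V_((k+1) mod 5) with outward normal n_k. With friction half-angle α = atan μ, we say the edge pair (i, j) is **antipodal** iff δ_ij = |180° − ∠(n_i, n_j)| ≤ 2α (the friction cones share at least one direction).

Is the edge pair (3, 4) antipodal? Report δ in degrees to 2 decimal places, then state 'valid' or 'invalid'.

δ = 105.04°, invalid

α = atan 0.65 = 33.02°;  2α = 66.05°
edge 3: e_3 = (-1.10, -0.97);  n_3 = (-0.6614, +0.7500)
edge 4: e_4 = (+1.76, -3.55);  n_4 = (-0.8959, -0.4442)
∠(n_3, n_4) = 74.96°
δ = |180° − 74.96°| = 105.04°
105.04° > 2α = 66.05°  →  invalid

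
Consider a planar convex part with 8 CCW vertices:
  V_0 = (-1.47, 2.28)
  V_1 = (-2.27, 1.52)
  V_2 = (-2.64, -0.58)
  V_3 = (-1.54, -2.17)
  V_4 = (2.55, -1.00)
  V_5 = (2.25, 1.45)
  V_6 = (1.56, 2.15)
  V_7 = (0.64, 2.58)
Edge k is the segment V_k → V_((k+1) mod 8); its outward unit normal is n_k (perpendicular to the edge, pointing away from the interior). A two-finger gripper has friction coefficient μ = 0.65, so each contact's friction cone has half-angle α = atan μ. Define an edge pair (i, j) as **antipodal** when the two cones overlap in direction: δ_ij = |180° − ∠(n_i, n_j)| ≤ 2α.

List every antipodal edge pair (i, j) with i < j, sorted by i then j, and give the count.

α = atan 0.65 = 33.02°;  2α = 66.05°
n_0 = (-0.6887, +0.7250)
n_1 = (-0.9848, +0.1735)
n_2 = (-0.8224, -0.5689)
n_3 = (+0.2750, -0.9614)
n_4 = (+0.9926, +0.1215)
n_5 = (+0.7122, +0.7020)
n_6 = (+0.4234, +0.9059)
n_7 = (-0.1408, +0.9900)
  (0,1): δ = 143.52°  ·
  (0,2): δ = 98.85°  ·
  (0,3): δ = 27.57°  ✓
  (0,4): δ = 53.45°  ✓
  (0,5): δ = 91.06°  ·
  (0,6): δ = 111.42°  ·
  (0,7): δ = 144.56°  ·
  (1,2): δ = 135.33°  ·
  (1,3): δ = 64.04°  ✓
  (1,4): δ = 16.97°  ✓
  (1,5): δ = 54.58°  ✓
  (1,6): δ = 74.94°  ·
  (1,7): δ = 108.08°  ·
  (2,3): δ = 108.71°  ·
  (2,4): δ = 27.70°  ✓
  (2,5): δ = 9.91°  ✓
  (2,6): δ = 30.27°  ✓
  (2,7): δ = 63.42°  ✓
  (3,4): δ = 98.98°  ·
  (3,5): δ = 61.38°  ✓
  (3,6): δ = 41.01°  ✓
  (3,7): δ = 7.87°  ✓
  (4,5): δ = 142.39°  ·
  (4,6): δ = 122.03°  ·
  (4,7): δ = 88.89°  ·
  (5,6): δ = 159.64°  ·
  (5,7): δ = 126.50°  ·
  (6,7): δ = 146.86°  ·
antipodal pairs: 12

count = 12; pairs: (0,3), (0,4), (1,3), (1,4), (1,5), (2,4), (2,5), (2,6), (2,7), (3,5), (3,6), (3,7)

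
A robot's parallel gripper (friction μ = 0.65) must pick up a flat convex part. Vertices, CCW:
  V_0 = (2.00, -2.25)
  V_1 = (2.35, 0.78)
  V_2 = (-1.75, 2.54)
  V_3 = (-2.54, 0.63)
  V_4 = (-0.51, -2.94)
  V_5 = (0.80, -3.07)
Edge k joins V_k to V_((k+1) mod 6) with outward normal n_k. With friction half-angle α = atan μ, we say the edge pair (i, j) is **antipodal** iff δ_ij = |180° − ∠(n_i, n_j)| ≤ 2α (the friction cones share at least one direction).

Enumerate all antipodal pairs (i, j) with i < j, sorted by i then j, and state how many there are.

count = 6; pairs: (0,2), (0,3), (1,3), (1,4), (1,5), (2,5)

α = atan 0.65 = 33.02°;  2α = 66.05°
n_0 = (+0.9934, -0.1147)
n_1 = (+0.3945, +0.9189)
n_2 = (-0.9241, +0.3822)
n_3 = (-0.8693, -0.4943)
n_4 = (-0.0988, -0.9951)
n_5 = (+0.5642, -0.8256)
  (0,1): δ = 106.64°  ·
  (0,2): δ = 15.88°  ✓
  (0,3): δ = 36.21°  ✓
  (0,4): δ = 90.92°  ·
  (0,5): δ = 130.94°  ·
  (1,2): δ = 89.24°  ·
  (1,3): δ = 37.14°  ✓
  (1,4): δ = 17.57°  ✓
  (1,5): δ = 57.58°  ✓
  (2,3): δ = 127.91°  ·
  (2,4): δ = 73.20°  ·
  (2,5): δ = 33.18°  ✓
  (3,4): δ = 125.29°  ·
  (3,5): δ = 85.28°  ·
  (4,5): δ = 139.99°  ·
antipodal pairs: 6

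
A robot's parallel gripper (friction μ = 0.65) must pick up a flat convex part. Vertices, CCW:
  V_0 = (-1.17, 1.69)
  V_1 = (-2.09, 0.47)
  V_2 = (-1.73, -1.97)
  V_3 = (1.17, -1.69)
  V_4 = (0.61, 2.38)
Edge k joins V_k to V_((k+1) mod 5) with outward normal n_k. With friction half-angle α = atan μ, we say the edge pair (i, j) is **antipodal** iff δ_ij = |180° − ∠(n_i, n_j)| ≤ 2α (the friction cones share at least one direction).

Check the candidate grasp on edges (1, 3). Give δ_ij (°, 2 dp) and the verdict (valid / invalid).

α = atan 0.65 = 33.02°;  2α = 66.05°
edge 1: e_1 = (+0.36, -2.44);  n_1 = (-0.9893, -0.1460)
edge 3: e_3 = (-0.56, +4.07);  n_3 = (+0.9907, +0.1363)
∠(n_1, n_3) = 179.44°
δ = |180° − 179.44°| = 0.56°
0.56° ≤ 2α = 66.05°  →  valid

δ = 0.56°, valid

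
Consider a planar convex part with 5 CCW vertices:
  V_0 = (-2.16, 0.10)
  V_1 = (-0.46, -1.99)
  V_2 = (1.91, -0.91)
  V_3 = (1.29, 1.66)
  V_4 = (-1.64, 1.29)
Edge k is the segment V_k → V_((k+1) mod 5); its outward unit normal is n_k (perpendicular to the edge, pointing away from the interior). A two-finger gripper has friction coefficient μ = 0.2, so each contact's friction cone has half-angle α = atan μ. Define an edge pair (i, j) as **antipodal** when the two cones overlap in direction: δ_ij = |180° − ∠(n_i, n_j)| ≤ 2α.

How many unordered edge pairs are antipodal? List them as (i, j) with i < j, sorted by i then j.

α = atan 0.2 = 11.31°;  2α = 22.62°
n_0 = (-0.7758, -0.6310)
n_1 = (+0.4147, -0.9100)
n_2 = (+0.9721, +0.2345)
n_3 = (-0.1253, +0.9921)
n_4 = (-0.9163, +0.4004)
  (0,1): δ = 104.63°  ·
  (0,2): δ = 25.56°  ·
  (0,3): δ = 58.07°  ·
  (0,4): δ = 117.27°  ·
  (1,2): δ = 100.94°  ·
  (1,3): δ = 17.30°  ✓
  (1,4): δ = 41.90°  ·
  (2,3): δ = 96.37°  ·
  (2,4): δ = 37.17°  ·
  (3,4): δ = 120.80°  ·
antipodal pairs: 1

count = 1; pairs: (1,3)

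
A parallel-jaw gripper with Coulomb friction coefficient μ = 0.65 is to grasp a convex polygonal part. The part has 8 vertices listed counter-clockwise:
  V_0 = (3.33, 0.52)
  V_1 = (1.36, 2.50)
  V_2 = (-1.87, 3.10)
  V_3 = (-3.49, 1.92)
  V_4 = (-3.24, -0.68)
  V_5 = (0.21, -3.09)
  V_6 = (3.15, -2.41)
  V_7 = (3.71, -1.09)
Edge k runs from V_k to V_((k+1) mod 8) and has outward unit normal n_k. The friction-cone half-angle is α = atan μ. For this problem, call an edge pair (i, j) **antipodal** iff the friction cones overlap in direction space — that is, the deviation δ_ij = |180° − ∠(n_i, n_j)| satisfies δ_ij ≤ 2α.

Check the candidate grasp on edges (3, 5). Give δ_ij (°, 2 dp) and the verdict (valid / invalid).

α = atan 0.65 = 33.02°;  2α = 66.05°
edge 3: e_3 = (+0.25, -2.60);  n_3 = (-0.9954, -0.0957)
edge 5: e_5 = (+2.94, +0.68);  n_5 = (+0.2253, -0.9743)
∠(n_3, n_5) = 97.53°
δ = |180° − 97.53°| = 82.47°
82.47° > 2α = 66.05°  →  invalid

δ = 82.47°, invalid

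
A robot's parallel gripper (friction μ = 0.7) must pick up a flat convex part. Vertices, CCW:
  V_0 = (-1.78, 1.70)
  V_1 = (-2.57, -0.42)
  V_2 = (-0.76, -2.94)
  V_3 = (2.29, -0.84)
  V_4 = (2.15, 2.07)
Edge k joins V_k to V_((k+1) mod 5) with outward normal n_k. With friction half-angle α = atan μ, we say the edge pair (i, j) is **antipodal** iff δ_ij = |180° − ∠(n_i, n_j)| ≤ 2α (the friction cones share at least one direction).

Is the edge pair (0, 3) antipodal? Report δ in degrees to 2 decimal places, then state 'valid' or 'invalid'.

α = atan 0.7 = 34.99°;  2α = 69.98°
edge 0: e_0 = (-0.79, -2.12);  n_0 = (-0.9371, +0.3492)
edge 3: e_3 = (-0.14, +2.91);  n_3 = (+0.9988, +0.0481)
∠(n_0, n_3) = 156.81°
δ = |180° − 156.81°| = 23.19°
23.19° ≤ 2α = 69.98°  →  valid

δ = 23.19°, valid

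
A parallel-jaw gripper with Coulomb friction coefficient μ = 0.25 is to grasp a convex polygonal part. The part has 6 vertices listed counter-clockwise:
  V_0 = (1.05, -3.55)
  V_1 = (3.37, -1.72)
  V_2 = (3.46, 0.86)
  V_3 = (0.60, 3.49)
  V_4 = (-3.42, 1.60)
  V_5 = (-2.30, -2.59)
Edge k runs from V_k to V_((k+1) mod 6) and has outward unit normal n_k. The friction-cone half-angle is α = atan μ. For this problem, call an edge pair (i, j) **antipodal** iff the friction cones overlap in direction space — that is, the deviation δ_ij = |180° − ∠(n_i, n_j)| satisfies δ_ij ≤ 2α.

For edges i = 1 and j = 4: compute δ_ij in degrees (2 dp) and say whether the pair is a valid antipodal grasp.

δ = 16.96°, valid

α = atan 0.25 = 14.04°;  2α = 28.07°
edge 1: e_1 = (+0.09, +2.58);  n_1 = (+0.9994, -0.0349)
edge 4: e_4 = (+1.12, -4.19);  n_4 = (-0.9661, -0.2582)
∠(n_1, n_4) = 163.04°
δ = |180° − 163.04°| = 16.96°
16.96° ≤ 2α = 28.07°  →  valid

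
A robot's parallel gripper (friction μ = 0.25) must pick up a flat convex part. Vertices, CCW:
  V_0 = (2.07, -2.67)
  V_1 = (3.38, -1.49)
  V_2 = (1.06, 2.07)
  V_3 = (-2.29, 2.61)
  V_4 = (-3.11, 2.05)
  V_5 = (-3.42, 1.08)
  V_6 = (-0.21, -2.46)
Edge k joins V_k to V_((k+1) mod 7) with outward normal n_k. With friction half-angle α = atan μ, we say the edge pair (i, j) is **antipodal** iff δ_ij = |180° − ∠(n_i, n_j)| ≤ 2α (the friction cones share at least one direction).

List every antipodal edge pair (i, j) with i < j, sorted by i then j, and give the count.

α = atan 0.25 = 14.04°;  2α = 28.07°
n_0 = (+0.6693, -0.7430)
n_1 = (+0.8378, +0.5460)
n_2 = (+0.1591, +0.9873)
n_3 = (-0.5640, +0.8258)
n_4 = (-0.9525, +0.3044)
n_5 = (-0.7408, -0.6717)
n_6 = (-0.0917, -0.9958)
  (0,1): δ = 98.92°  ·
  (0,2): δ = 51.17°  ·
  (0,3): δ = 7.68°  ✓
  (0,4): δ = 30.27°  ·
  (0,5): δ = 90.19°  ·
  (0,6): δ = 132.73°  ·
  (1,2): δ = 132.25°  ·
  (1,3): δ = 88.76°  ·
  (1,4): δ = 50.81°  ·
  (1,5): δ = 9.11°  ✓
  (1,6): δ = 51.65°  ·
  (2,3): δ = 136.51°  ·
  (2,4): δ = 98.57°  ·
  (2,5): δ = 38.64°  ·
  (2,6): δ = 3.89°  ✓
  (3,4): δ = 142.05°  ·
  (3,5): δ = 82.13°  ·
  (3,6): δ = 39.59°  ·
  (4,5): δ = 120.08°  ·
  (4,6): δ = 77.54°  ·
  (5,6): δ = 137.46°  ·
antipodal pairs: 3

count = 3; pairs: (0,3), (1,5), (2,6)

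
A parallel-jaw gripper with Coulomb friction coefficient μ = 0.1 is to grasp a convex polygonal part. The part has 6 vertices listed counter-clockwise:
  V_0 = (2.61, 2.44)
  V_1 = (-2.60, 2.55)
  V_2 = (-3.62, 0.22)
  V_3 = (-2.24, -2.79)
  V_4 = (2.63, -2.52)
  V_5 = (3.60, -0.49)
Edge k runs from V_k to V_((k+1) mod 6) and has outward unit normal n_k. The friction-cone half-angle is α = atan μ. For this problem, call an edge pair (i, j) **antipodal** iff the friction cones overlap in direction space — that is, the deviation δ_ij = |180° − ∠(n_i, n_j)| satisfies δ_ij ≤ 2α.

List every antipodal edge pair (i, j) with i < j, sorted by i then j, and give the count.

count = 3; pairs: (0,3), (1,4), (2,5)

α = atan 0.1 = 5.71°;  2α = 11.42°
n_0 = (+0.0211, +0.9998)
n_1 = (-0.9161, +0.4010)
n_2 = (-0.9090, -0.4168)
n_3 = (+0.0554, -0.9985)
n_4 = (+0.9023, -0.4311)
n_5 = (+0.9474, +0.3201)
  (0,1): δ = 112.43°  ·
  (0,2): δ = 64.16°  ·
  (0,3): δ = 4.38°  ✓
  (0,4): δ = 65.67°  ·
  (0,5): δ = 109.88°  ·
  (1,2): δ = 131.73°  ·
  (1,3): δ = 63.18°  ·
  (1,4): δ = 1.90°  ✓
  (1,5): δ = 42.31°  ·
  (2,3): δ = 111.46°  ·
  (2,4): δ = 50.17°  ·
  (2,5): δ = 5.96°  ✓
  (3,4): δ = 118.71°  ·
  (3,5): δ = 74.50°  ·
  (4,5): δ = 135.79°  ·
antipodal pairs: 3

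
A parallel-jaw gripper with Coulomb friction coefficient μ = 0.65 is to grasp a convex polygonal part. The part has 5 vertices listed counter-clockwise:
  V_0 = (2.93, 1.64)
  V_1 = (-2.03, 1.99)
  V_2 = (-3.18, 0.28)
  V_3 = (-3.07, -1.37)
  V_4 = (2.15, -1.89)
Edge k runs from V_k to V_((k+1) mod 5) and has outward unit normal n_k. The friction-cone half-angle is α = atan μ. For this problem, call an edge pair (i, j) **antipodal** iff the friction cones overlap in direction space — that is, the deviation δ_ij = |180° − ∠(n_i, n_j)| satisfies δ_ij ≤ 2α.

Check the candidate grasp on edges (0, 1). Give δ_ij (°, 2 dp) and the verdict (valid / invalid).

δ = 119.89°, invalid

α = atan 0.65 = 33.02°;  2α = 66.05°
edge 0: e_0 = (-4.96, +0.35);  n_0 = (+0.0704, +0.9975)
edge 1: e_1 = (-1.15, -1.71);  n_1 = (-0.8298, +0.5581)
∠(n_0, n_1) = 60.11°
δ = |180° − 60.11°| = 119.89°
119.89° > 2α = 66.05°  →  invalid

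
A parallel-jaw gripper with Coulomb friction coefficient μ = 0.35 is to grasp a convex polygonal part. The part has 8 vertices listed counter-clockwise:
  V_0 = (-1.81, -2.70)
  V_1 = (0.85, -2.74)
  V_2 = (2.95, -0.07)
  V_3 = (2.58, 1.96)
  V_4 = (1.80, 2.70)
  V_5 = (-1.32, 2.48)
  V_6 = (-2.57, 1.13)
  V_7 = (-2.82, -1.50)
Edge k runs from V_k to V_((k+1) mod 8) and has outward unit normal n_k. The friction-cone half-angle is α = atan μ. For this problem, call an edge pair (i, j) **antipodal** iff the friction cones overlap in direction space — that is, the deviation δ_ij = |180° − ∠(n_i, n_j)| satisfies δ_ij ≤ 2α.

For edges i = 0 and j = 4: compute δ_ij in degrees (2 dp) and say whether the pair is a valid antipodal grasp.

δ = 4.89°, valid

α = atan 0.35 = 19.29°;  2α = 38.58°
edge 0: e_0 = (+2.66, -0.04);  n_0 = (-0.0150, -0.9999)
edge 4: e_4 = (-3.12, -0.22);  n_4 = (-0.0703, +0.9975)
∠(n_0, n_4) = 175.11°
δ = |180° − 175.11°| = 4.89°
4.89° ≤ 2α = 38.58°  →  valid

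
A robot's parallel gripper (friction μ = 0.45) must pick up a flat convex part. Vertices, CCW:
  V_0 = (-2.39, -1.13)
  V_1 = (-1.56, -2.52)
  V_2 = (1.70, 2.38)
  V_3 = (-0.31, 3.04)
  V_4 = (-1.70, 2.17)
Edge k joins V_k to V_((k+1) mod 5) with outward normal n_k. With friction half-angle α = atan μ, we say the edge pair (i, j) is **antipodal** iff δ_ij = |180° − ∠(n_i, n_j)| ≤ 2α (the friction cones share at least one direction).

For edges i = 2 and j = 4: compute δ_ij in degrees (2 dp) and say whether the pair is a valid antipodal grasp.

δ = 83.63°, invalid

α = atan 0.45 = 24.23°;  2α = 48.46°
edge 2: e_2 = (-2.01, +0.66);  n_2 = (+0.3120, +0.9501)
edge 4: e_4 = (-0.69, -3.30);  n_4 = (-0.9788, +0.2047)
∠(n_2, n_4) = 96.37°
δ = |180° − 96.37°| = 83.63°
83.63° > 2α = 48.46°  →  invalid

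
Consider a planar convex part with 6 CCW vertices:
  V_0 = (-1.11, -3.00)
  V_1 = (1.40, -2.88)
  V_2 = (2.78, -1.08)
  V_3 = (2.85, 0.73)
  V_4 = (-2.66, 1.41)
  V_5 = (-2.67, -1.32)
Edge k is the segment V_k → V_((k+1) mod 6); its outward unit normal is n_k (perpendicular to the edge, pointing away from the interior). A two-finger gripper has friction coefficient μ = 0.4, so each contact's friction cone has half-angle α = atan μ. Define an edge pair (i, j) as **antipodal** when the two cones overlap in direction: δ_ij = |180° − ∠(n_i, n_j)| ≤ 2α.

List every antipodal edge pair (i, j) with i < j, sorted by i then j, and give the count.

α = atan 0.4 = 21.80°;  2α = 43.60°
n_0 = (+0.0478, -0.9989)
n_1 = (+0.7936, -0.6084)
n_2 = (+0.9993, -0.0386)
n_3 = (+0.1225, +0.9925)
n_4 = (-1.0000, +0.0037)
n_5 = (-0.7328, -0.6805)
  (0,1): δ = 130.21°  ·
  (0,2): δ = 94.95°  ·
  (0,3): δ = 9.77°  ✓
  (0,4): δ = 87.05°  ·
  (0,5): δ = 130.14°  ·
  (1,2): δ = 144.74°  ·
  (1,3): δ = 59.56°  ·
  (1,4): δ = 37.27°  ✓
  (1,5): δ = 80.36°  ·
  (2,3): δ = 94.82°  ·
  (2,4): δ = 2.00°  ✓
  (2,5): δ = 45.09°  ·
  (3,4): δ = 83.17°  ·
  (3,5): δ = 40.09°  ✓
  (4,5): δ = 136.91°  ·
antipodal pairs: 4

count = 4; pairs: (0,3), (1,4), (2,4), (3,5)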